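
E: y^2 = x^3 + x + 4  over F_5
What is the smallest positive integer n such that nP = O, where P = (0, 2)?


Compute successive multiples of P until we hit O:
  1P = (0, 2)
  2P = (1, 4)
  3P = (3, 2)
  4P = (2, 3)
  5P = (2, 2)
  6P = (3, 3)
  7P = (1, 1)
  8P = (0, 3)
  ... (continuing to 9P)
  9P = O

ord(P) = 9


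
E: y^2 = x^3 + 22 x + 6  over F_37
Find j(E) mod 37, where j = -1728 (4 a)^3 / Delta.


Delta = -16(4 a^3 + 27 b^2) mod 37 = 19
-1728 * (4 a)^3 = -1728 * (4*22)^3 mod 37 = 29
j = 29 * 19^(-1) mod 37 = 21

j = 21 (mod 37)


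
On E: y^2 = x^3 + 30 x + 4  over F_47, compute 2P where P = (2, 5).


Doubling: s = (3 x1^2 + a) / (2 y1)
s = (3*2^2 + 30) / (2*5) mod 47 = 23
x3 = s^2 - 2 x1 mod 47 = 23^2 - 2*2 = 8
y3 = s (x1 - x3) - y1 mod 47 = 23 * (2 - 8) - 5 = 45

2P = (8, 45)


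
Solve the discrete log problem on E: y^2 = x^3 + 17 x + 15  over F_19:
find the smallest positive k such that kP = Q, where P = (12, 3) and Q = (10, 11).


Enumerate multiples of P until we hit Q = (10, 11):
  1P = (12, 3)
  2P = (18, 4)
  3P = (17, 12)
  4P = (13, 18)
  5P = (10, 8)
  6P = (8, 6)
  7P = (15, 4)
  8P = (9, 17)
  9P = (5, 15)
  10P = (3, 6)
  11P = (2, 0)
  12P = (3, 13)
  13P = (5, 4)
  14P = (9, 2)
  15P = (15, 15)
  16P = (8, 13)
  17P = (10, 11)
Match found at i = 17.

k = 17


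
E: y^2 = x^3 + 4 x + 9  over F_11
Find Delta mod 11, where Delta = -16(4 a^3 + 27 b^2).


4 a^3 + 27 b^2 = 4*4^3 + 27*9^2 = 256 + 2187 = 2443
Delta = -16 * (2443) = -39088
Delta mod 11 = 6

Delta = 6 (mod 11)


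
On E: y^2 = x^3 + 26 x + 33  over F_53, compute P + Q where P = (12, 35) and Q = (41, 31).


P != Q, so use the chord formula.
s = (y2 - y1) / (x2 - x1) = (49) / (29) mod 53 = 9
x3 = s^2 - x1 - x2 mod 53 = 9^2 - 12 - 41 = 28
y3 = s (x1 - x3) - y1 mod 53 = 9 * (12 - 28) - 35 = 33

P + Q = (28, 33)


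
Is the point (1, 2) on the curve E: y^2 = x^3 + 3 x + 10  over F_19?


Check whether y^2 = x^3 + 3 x + 10 (mod 19) for (x, y) = (1, 2).
LHS: y^2 = 2^2 mod 19 = 4
RHS: x^3 + 3 x + 10 = 1^3 + 3*1 + 10 mod 19 = 14
LHS != RHS

No, not on the curve


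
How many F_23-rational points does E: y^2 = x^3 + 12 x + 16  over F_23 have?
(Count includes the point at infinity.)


For each x in F_23, count y with y^2 = x^3 + 12 x + 16 mod 23:
  x = 0: RHS = 16, y in [4, 19]  -> 2 point(s)
  x = 1: RHS = 6, y in [11, 12]  -> 2 point(s)
  x = 2: RHS = 2, y in [5, 18]  -> 2 point(s)
  x = 4: RHS = 13, y in [6, 17]  -> 2 point(s)
  x = 7: RHS = 6, y in [11, 12]  -> 2 point(s)
  x = 8: RHS = 3, y in [7, 16]  -> 2 point(s)
  x = 9: RHS = 2, y in [5, 18]  -> 2 point(s)
  x = 10: RHS = 9, y in [3, 20]  -> 2 point(s)
  x = 12: RHS = 2, y in [5, 18]  -> 2 point(s)
  x = 13: RHS = 0, y in [0]  -> 1 point(s)
  x = 15: RHS = 6, y in [11, 12]  -> 2 point(s)
  x = 16: RHS = 3, y in [7, 16]  -> 2 point(s)
  x = 17: RHS = 4, y in [2, 21]  -> 2 point(s)
  x = 22: RHS = 3, y in [7, 16]  -> 2 point(s)
Affine points: 27. Add the point at infinity: total = 28.

#E(F_23) = 28


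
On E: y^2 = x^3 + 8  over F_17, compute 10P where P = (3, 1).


k = 10 = 1010_2 (binary, LSB first: 0101)
Double-and-add from P = (3, 1):
  bit 0 = 0: acc unchanged = O
  bit 1 = 1: acc = O + (2, 4) = (2, 4)
  bit 2 = 0: acc unchanged = (2, 4)
  bit 3 = 1: acc = (2, 4) + (14, 10) = (14, 7)

10P = (14, 7)


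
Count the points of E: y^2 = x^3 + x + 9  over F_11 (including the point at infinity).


For each x in F_11, count y with y^2 = x^3 + 1 x + 9 mod 11:
  x = 0: RHS = 9, y in [3, 8]  -> 2 point(s)
  x = 1: RHS = 0, y in [0]  -> 1 point(s)
  x = 4: RHS = 0, y in [0]  -> 1 point(s)
  x = 6: RHS = 0, y in [0]  -> 1 point(s)
  x = 8: RHS = 1, y in [1, 10]  -> 2 point(s)
Affine points: 7. Add the point at infinity: total = 8.

#E(F_11) = 8


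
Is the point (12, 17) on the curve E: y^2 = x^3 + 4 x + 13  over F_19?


Check whether y^2 = x^3 + 4 x + 13 (mod 19) for (x, y) = (12, 17).
LHS: y^2 = 17^2 mod 19 = 4
RHS: x^3 + 4 x + 13 = 12^3 + 4*12 + 13 mod 19 = 3
LHS != RHS

No, not on the curve


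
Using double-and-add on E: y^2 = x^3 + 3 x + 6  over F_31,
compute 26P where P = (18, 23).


k = 26 = 11010_2 (binary, LSB first: 01011)
Double-and-add from P = (18, 23):
  bit 0 = 0: acc unchanged = O
  bit 1 = 1: acc = O + (4, 19) = (4, 19)
  bit 2 = 0: acc unchanged = (4, 19)
  bit 3 = 1: acc = (4, 19) + (14, 23) = (2, 19)
  bit 4 = 1: acc = (2, 19) + (19, 28) = (15, 27)

26P = (15, 27)


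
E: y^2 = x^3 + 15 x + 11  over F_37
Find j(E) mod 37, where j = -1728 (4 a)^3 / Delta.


Delta = -16(4 a^3 + 27 b^2) mod 37 = 15
-1728 * (4 a)^3 = -1728 * (4*15)^3 mod 37 = 8
j = 8 * 15^(-1) mod 37 = 3

j = 3 (mod 37)


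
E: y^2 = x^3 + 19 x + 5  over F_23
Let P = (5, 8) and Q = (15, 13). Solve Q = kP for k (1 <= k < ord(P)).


Enumerate multiples of P until we hit Q = (15, 13):
  1P = (5, 8)
  2P = (22, 10)
  3P = (14, 18)
  4P = (20, 6)
  5P = (11, 2)
  6P = (8, 18)
  7P = (16, 9)
  8P = (6, 17)
  9P = (1, 5)
  10P = (19, 16)
  11P = (12, 11)
  12P = (9, 10)
  13P = (15, 10)
  14P = (15, 13)
Match found at i = 14.

k = 14


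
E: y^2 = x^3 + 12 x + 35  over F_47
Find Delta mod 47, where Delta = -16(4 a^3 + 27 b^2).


4 a^3 + 27 b^2 = 4*12^3 + 27*35^2 = 6912 + 33075 = 39987
Delta = -16 * (39987) = -639792
Delta mod 47 = 19

Delta = 19 (mod 47)


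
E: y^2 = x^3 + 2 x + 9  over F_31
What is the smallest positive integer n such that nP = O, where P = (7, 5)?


Compute successive multiples of P until we hit O:
  1P = (7, 5)
  2P = (0, 28)
  3P = (0, 3)
  4P = (7, 26)
  5P = O

ord(P) = 5


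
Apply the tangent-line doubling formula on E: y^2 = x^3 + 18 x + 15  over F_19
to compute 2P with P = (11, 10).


Doubling: s = (3 x1^2 + a) / (2 y1)
s = (3*11^2 + 18) / (2*10) mod 19 = 1
x3 = s^2 - 2 x1 mod 19 = 1^2 - 2*11 = 17
y3 = s (x1 - x3) - y1 mod 19 = 1 * (11 - 17) - 10 = 3

2P = (17, 3)


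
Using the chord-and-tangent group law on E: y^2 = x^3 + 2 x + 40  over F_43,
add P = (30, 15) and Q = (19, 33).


P != Q, so use the chord formula.
s = (y2 - y1) / (x2 - x1) = (18) / (32) mod 43 = 14
x3 = s^2 - x1 - x2 mod 43 = 14^2 - 30 - 19 = 18
y3 = s (x1 - x3) - y1 mod 43 = 14 * (30 - 18) - 15 = 24

P + Q = (18, 24)


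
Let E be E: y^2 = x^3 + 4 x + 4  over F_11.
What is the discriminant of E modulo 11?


4 a^3 + 27 b^2 = 4*4^3 + 27*4^2 = 256 + 432 = 688
Delta = -16 * (688) = -11008
Delta mod 11 = 3

Delta = 3 (mod 11)


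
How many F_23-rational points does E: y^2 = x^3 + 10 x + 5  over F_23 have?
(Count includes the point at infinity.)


For each x in F_23, count y with y^2 = x^3 + 10 x + 5 mod 23:
  x = 1: RHS = 16, y in [4, 19]  -> 2 point(s)
  x = 3: RHS = 16, y in [4, 19]  -> 2 point(s)
  x = 7: RHS = 4, y in [2, 21]  -> 2 point(s)
  x = 10: RHS = 1, y in [1, 22]  -> 2 point(s)
  x = 12: RHS = 13, y in [6, 17]  -> 2 point(s)
  x = 13: RHS = 9, y in [3, 20]  -> 2 point(s)
  x = 16: RHS = 6, y in [11, 12]  -> 2 point(s)
  x = 19: RHS = 16, y in [4, 19]  -> 2 point(s)
  x = 21: RHS = 0, y in [0]  -> 1 point(s)
Affine points: 17. Add the point at infinity: total = 18.

#E(F_23) = 18


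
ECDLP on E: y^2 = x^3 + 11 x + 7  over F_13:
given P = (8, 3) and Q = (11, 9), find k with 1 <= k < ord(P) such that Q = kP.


Enumerate multiples of P until we hit Q = (11, 9):
  1P = (8, 3)
  2P = (6, 4)
  3P = (9, 4)
  4P = (10, 8)
  5P = (11, 9)
Match found at i = 5.

k = 5


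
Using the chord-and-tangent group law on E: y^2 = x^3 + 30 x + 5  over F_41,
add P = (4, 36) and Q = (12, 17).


P != Q, so use the chord formula.
s = (y2 - y1) / (x2 - x1) = (22) / (8) mod 41 = 13
x3 = s^2 - x1 - x2 mod 41 = 13^2 - 4 - 12 = 30
y3 = s (x1 - x3) - y1 mod 41 = 13 * (4 - 30) - 36 = 36

P + Q = (30, 36)


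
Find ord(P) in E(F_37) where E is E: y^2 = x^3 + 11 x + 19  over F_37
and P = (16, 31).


Compute successive multiples of P until we hit O:
  1P = (16, 31)
  2P = (4, 4)
  3P = (29, 23)
  4P = (25, 3)
  5P = (34, 25)
  6P = (20, 32)
  7P = (8, 8)
  8P = (23, 9)
  ... (continuing to 37P)
  37P = O

ord(P) = 37


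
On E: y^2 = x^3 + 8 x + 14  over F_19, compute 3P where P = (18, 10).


k = 3 = 11_2 (binary, LSB first: 11)
Double-and-add from P = (18, 10):
  bit 0 = 1: acc = O + (18, 10) = (18, 10)
  bit 1 = 1: acc = (18, 10) + (9, 13) = (9, 6)

3P = (9, 6)


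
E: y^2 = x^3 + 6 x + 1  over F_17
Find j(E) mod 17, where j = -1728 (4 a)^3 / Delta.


Delta = -16(4 a^3 + 27 b^2) mod 17 = 7
-1728 * (4 a)^3 = -1728 * (4*6)^3 mod 17 = 1
j = 1 * 7^(-1) mod 17 = 5

j = 5 (mod 17)


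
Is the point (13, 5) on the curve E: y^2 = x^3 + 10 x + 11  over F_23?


Check whether y^2 = x^3 + 10 x + 11 (mod 23) for (x, y) = (13, 5).
LHS: y^2 = 5^2 mod 23 = 2
RHS: x^3 + 10 x + 11 = 13^3 + 10*13 + 11 mod 23 = 15
LHS != RHS

No, not on the curve


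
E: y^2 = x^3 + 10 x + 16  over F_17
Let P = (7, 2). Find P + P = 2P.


Doubling: s = (3 x1^2 + a) / (2 y1)
s = (3*7^2 + 10) / (2*2) mod 17 = 1
x3 = s^2 - 2 x1 mod 17 = 1^2 - 2*7 = 4
y3 = s (x1 - x3) - y1 mod 17 = 1 * (7 - 4) - 2 = 1

2P = (4, 1)


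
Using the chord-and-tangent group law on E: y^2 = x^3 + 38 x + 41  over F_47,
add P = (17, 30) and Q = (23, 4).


P != Q, so use the chord formula.
s = (y2 - y1) / (x2 - x1) = (21) / (6) mod 47 = 27
x3 = s^2 - x1 - x2 mod 47 = 27^2 - 17 - 23 = 31
y3 = s (x1 - x3) - y1 mod 47 = 27 * (17 - 31) - 30 = 15

P + Q = (31, 15)


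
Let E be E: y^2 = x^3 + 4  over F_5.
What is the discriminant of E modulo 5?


4 a^3 + 27 b^2 = 4*0^3 + 27*4^2 = 0 + 432 = 432
Delta = -16 * (432) = -6912
Delta mod 5 = 3

Delta = 3 (mod 5)


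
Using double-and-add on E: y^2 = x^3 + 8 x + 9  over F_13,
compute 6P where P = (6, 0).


k = 6 = 110_2 (binary, LSB first: 011)
Double-and-add from P = (6, 0):
  bit 0 = 0: acc unchanged = O
  bit 1 = 1: acc = O + O = O
  bit 2 = 1: acc = O + O = O

6P = O


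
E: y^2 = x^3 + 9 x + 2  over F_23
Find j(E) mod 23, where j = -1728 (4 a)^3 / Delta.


Delta = -16(4 a^3 + 27 b^2) mod 23 = 8
-1728 * (4 a)^3 = -1728 * (4*9)^3 mod 23 = 10
j = 10 * 8^(-1) mod 23 = 7

j = 7 (mod 23)


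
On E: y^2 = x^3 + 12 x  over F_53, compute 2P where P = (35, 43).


Doubling: s = (3 x1^2 + a) / (2 y1)
s = (3*35^2 + 12) / (2*43) mod 53 = 25
x3 = s^2 - 2 x1 mod 53 = 25^2 - 2*35 = 25
y3 = s (x1 - x3) - y1 mod 53 = 25 * (35 - 25) - 43 = 48

2P = (25, 48)


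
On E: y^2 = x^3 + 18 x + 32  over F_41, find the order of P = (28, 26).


Compute successive multiples of P until we hit O:
  1P = (28, 26)
  2P = (35, 35)
  3P = (24, 26)
  4P = (30, 15)
  5P = (3, 21)
  6P = (33, 14)
  7P = (12, 34)
  8P = (32, 17)
  ... (continuing to 40P)
  40P = O

ord(P) = 40


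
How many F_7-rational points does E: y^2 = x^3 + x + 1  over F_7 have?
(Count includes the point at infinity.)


For each x in F_7, count y with y^2 = x^3 + 1 x + 1 mod 7:
  x = 0: RHS = 1, y in [1, 6]  -> 2 point(s)
  x = 2: RHS = 4, y in [2, 5]  -> 2 point(s)
Affine points: 4. Add the point at infinity: total = 5.

#E(F_7) = 5


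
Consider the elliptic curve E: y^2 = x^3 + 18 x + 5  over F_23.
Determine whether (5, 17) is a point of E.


Check whether y^2 = x^3 + 18 x + 5 (mod 23) for (x, y) = (5, 17).
LHS: y^2 = 17^2 mod 23 = 13
RHS: x^3 + 18 x + 5 = 5^3 + 18*5 + 5 mod 23 = 13
LHS = RHS

Yes, on the curve


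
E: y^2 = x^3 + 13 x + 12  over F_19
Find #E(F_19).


For each x in F_19, count y with y^2 = x^3 + 13 x + 12 mod 19:
  x = 1: RHS = 7, y in [8, 11]  -> 2 point(s)
  x = 7: RHS = 9, y in [3, 16]  -> 2 point(s)
  x = 8: RHS = 1, y in [1, 18]  -> 2 point(s)
  x = 11: RHS = 4, y in [2, 17]  -> 2 point(s)
  x = 17: RHS = 16, y in [4, 15]  -> 2 point(s)
  x = 18: RHS = 17, y in [6, 13]  -> 2 point(s)
Affine points: 12. Add the point at infinity: total = 13.

#E(F_19) = 13


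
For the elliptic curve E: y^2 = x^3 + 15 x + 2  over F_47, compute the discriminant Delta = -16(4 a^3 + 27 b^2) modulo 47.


4 a^3 + 27 b^2 = 4*15^3 + 27*2^2 = 13500 + 108 = 13608
Delta = -16 * (13608) = -217728
Delta mod 47 = 23

Delta = 23 (mod 47)


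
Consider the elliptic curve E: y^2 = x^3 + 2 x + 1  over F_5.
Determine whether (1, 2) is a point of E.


Check whether y^2 = x^3 + 2 x + 1 (mod 5) for (x, y) = (1, 2).
LHS: y^2 = 2^2 mod 5 = 4
RHS: x^3 + 2 x + 1 = 1^3 + 2*1 + 1 mod 5 = 4
LHS = RHS

Yes, on the curve


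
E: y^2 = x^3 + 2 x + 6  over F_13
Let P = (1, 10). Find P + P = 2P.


Doubling: s = (3 x1^2 + a) / (2 y1)
s = (3*1^2 + 2) / (2*10) mod 13 = 10
x3 = s^2 - 2 x1 mod 13 = 10^2 - 2*1 = 7
y3 = s (x1 - x3) - y1 mod 13 = 10 * (1 - 7) - 10 = 8

2P = (7, 8)


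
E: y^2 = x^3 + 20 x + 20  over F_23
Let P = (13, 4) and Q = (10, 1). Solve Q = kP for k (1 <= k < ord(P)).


Enumerate multiples of P until we hit Q = (10, 1):
  1P = (13, 4)
  2P = (10, 1)
Match found at i = 2.

k = 2


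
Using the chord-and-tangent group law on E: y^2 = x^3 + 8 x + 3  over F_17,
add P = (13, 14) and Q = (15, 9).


P != Q, so use the chord formula.
s = (y2 - y1) / (x2 - x1) = (12) / (2) mod 17 = 6
x3 = s^2 - x1 - x2 mod 17 = 6^2 - 13 - 15 = 8
y3 = s (x1 - x3) - y1 mod 17 = 6 * (13 - 8) - 14 = 16

P + Q = (8, 16)


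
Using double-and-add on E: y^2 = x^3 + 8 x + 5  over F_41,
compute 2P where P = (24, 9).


k = 2 = 10_2 (binary, LSB first: 01)
Double-and-add from P = (24, 9):
  bit 0 = 0: acc unchanged = O
  bit 1 = 1: acc = O + (26, 35) = (26, 35)

2P = (26, 35)


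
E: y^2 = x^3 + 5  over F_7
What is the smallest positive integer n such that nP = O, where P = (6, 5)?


Compute successive multiples of P until we hit O:
  1P = (6, 5)
  2P = (3, 5)
  3P = (5, 2)
  4P = (5, 5)
  5P = (3, 2)
  6P = (6, 2)
  7P = O

ord(P) = 7


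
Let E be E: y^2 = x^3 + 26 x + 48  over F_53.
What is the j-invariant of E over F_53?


Delta = -16(4 a^3 + 27 b^2) mod 53 = 20
-1728 * (4 a)^3 = -1728 * (4*26)^3 mod 53 = 44
j = 44 * 20^(-1) mod 53 = 34

j = 34 (mod 53)


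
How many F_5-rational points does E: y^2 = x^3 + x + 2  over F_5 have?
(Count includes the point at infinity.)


For each x in F_5, count y with y^2 = x^3 + 1 x + 2 mod 5:
  x = 1: RHS = 4, y in [2, 3]  -> 2 point(s)
  x = 4: RHS = 0, y in [0]  -> 1 point(s)
Affine points: 3. Add the point at infinity: total = 4.

#E(F_5) = 4


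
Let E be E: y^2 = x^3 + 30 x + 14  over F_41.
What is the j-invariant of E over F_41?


Delta = -16(4 a^3 + 27 b^2) mod 41 = 20
-1728 * (4 a)^3 = -1728 * (4*30)^3 mod 41 = 39
j = 39 * 20^(-1) mod 41 = 4

j = 4 (mod 41)


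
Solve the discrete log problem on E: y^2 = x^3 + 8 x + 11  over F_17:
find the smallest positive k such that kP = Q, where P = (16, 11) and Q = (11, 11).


Enumerate multiples of P until we hit Q = (11, 11):
  1P = (16, 11)
  2P = (15, 15)
  3P = (2, 1)
  4P = (12, 4)
  5P = (8, 3)
  6P = (11, 11)
Match found at i = 6.

k = 6


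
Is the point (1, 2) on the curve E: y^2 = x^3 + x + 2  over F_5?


Check whether y^2 = x^3 + 1 x + 2 (mod 5) for (x, y) = (1, 2).
LHS: y^2 = 2^2 mod 5 = 4
RHS: x^3 + 1 x + 2 = 1^3 + 1*1 + 2 mod 5 = 4
LHS = RHS

Yes, on the curve


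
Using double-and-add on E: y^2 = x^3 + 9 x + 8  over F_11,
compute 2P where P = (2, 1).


k = 2 = 10_2 (binary, LSB first: 01)
Double-and-add from P = (2, 1):
  bit 0 = 0: acc unchanged = O
  bit 1 = 1: acc = O + (10, 3) = (10, 3)

2P = (10, 3)


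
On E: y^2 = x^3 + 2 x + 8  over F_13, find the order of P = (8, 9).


Compute successive multiples of P until we hit O:
  1P = (8, 9)
  2P = (9, 12)
  3P = (5, 0)
  4P = (9, 1)
  5P = (8, 4)
  6P = O

ord(P) = 6


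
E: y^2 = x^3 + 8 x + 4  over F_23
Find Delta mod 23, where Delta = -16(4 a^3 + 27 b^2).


4 a^3 + 27 b^2 = 4*8^3 + 27*4^2 = 2048 + 432 = 2480
Delta = -16 * (2480) = -39680
Delta mod 23 = 18

Delta = 18 (mod 23)


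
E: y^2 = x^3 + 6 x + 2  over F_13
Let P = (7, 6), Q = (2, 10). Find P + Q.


P != Q, so use the chord formula.
s = (y2 - y1) / (x2 - x1) = (4) / (8) mod 13 = 7
x3 = s^2 - x1 - x2 mod 13 = 7^2 - 7 - 2 = 1
y3 = s (x1 - x3) - y1 mod 13 = 7 * (7 - 1) - 6 = 10

P + Q = (1, 10)


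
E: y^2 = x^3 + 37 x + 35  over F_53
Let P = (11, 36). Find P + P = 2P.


Doubling: s = (3 x1^2 + a) / (2 y1)
s = (3*11^2 + 37) / (2*36) mod 53 = 35
x3 = s^2 - 2 x1 mod 53 = 35^2 - 2*11 = 37
y3 = s (x1 - x3) - y1 mod 53 = 35 * (11 - 37) - 36 = 8

2P = (37, 8)


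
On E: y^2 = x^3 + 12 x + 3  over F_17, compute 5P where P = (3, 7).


k = 5 = 101_2 (binary, LSB first: 101)
Double-and-add from P = (3, 7):
  bit 0 = 1: acc = O + (3, 7) = (3, 7)
  bit 1 = 0: acc unchanged = (3, 7)
  bit 2 = 1: acc = (3, 7) + (6, 6) = (10, 1)

5P = (10, 1)


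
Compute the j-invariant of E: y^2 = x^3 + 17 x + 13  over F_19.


Delta = -16(4 a^3 + 27 b^2) mod 19 = 8
-1728 * (4 a)^3 = -1728 * (4*17)^3 mod 19 = 1
j = 1 * 8^(-1) mod 19 = 12

j = 12 (mod 19)


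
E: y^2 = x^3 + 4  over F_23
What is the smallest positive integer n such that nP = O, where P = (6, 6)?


Compute successive multiples of P until we hit O:
  1P = (6, 6)
  2P = (0, 2)
  3P = (20, 0)
  4P = (0, 21)
  5P = (6, 17)
  6P = O

ord(P) = 6


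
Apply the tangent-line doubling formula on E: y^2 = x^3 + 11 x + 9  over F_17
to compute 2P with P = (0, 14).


Doubling: s = (3 x1^2 + a) / (2 y1)
s = (3*0^2 + 11) / (2*14) mod 17 = 1
x3 = s^2 - 2 x1 mod 17 = 1^2 - 2*0 = 1
y3 = s (x1 - x3) - y1 mod 17 = 1 * (0 - 1) - 14 = 2

2P = (1, 2)


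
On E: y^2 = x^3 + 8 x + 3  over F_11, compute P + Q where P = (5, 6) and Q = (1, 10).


P != Q, so use the chord formula.
s = (y2 - y1) / (x2 - x1) = (4) / (7) mod 11 = 10
x3 = s^2 - x1 - x2 mod 11 = 10^2 - 5 - 1 = 6
y3 = s (x1 - x3) - y1 mod 11 = 10 * (5 - 6) - 6 = 6

P + Q = (6, 6)


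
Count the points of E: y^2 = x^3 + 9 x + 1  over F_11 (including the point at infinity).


For each x in F_11, count y with y^2 = x^3 + 9 x + 1 mod 11:
  x = 0: RHS = 1, y in [1, 10]  -> 2 point(s)
  x = 1: RHS = 0, y in [0]  -> 1 point(s)
  x = 2: RHS = 5, y in [4, 7]  -> 2 point(s)
  x = 3: RHS = 0, y in [0]  -> 1 point(s)
  x = 7: RHS = 0, y in [0]  -> 1 point(s)
Affine points: 7. Add the point at infinity: total = 8.

#E(F_11) = 8


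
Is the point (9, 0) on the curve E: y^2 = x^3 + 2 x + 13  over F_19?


Check whether y^2 = x^3 + 2 x + 13 (mod 19) for (x, y) = (9, 0).
LHS: y^2 = 0^2 mod 19 = 0
RHS: x^3 + 2 x + 13 = 9^3 + 2*9 + 13 mod 19 = 0
LHS = RHS

Yes, on the curve


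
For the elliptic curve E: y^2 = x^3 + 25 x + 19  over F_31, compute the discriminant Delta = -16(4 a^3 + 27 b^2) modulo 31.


4 a^3 + 27 b^2 = 4*25^3 + 27*19^2 = 62500 + 9747 = 72247
Delta = -16 * (72247) = -1155952
Delta mod 31 = 7

Delta = 7 (mod 31)


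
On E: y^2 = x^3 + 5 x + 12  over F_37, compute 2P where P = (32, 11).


Doubling: s = (3 x1^2 + a) / (2 y1)
s = (3*32^2 + 5) / (2*11) mod 37 = 7
x3 = s^2 - 2 x1 mod 37 = 7^2 - 2*32 = 22
y3 = s (x1 - x3) - y1 mod 37 = 7 * (32 - 22) - 11 = 22

2P = (22, 22)


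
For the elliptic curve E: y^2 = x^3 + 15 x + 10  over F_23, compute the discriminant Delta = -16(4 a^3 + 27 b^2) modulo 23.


4 a^3 + 27 b^2 = 4*15^3 + 27*10^2 = 13500 + 2700 = 16200
Delta = -16 * (16200) = -259200
Delta mod 23 = 10

Delta = 10 (mod 23)


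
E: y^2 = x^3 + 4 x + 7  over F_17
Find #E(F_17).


For each x in F_17, count y with y^2 = x^3 + 4 x + 7 mod 17:
  x = 4: RHS = 2, y in [6, 11]  -> 2 point(s)
  x = 5: RHS = 16, y in [4, 13]  -> 2 point(s)
  x = 6: RHS = 9, y in [3, 14]  -> 2 point(s)
  x = 7: RHS = 4, y in [2, 15]  -> 2 point(s)
  x = 12: RHS = 15, y in [7, 10]  -> 2 point(s)
  x = 14: RHS = 2, y in [6, 11]  -> 2 point(s)
  x = 15: RHS = 8, y in [5, 12]  -> 2 point(s)
  x = 16: RHS = 2, y in [6, 11]  -> 2 point(s)
Affine points: 16. Add the point at infinity: total = 17.

#E(F_17) = 17


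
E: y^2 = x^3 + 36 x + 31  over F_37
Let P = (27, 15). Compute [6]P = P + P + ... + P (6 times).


k = 6 = 110_2 (binary, LSB first: 011)
Double-and-add from P = (27, 15):
  bit 0 = 0: acc unchanged = O
  bit 1 = 1: acc = O + (30, 18) = (30, 18)
  bit 2 = 1: acc = (30, 18) + (18, 6) = (27, 22)

6P = (27, 22)


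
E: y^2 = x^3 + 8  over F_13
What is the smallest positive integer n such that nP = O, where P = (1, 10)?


Compute successive multiples of P until we hit O:
  1P = (1, 10)
  2P = (8, 0)
  3P = (1, 3)
  4P = O

ord(P) = 4


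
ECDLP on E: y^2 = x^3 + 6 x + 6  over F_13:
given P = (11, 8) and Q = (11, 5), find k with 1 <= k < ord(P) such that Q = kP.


Enumerate multiples of P until we hit Q = (11, 5):
  1P = (11, 8)
  2P = (1, 0)
  3P = (11, 5)
Match found at i = 3.

k = 3


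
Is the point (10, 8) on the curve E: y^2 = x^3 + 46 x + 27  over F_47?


Check whether y^2 = x^3 + 46 x + 27 (mod 47) for (x, y) = (10, 8).
LHS: y^2 = 8^2 mod 47 = 17
RHS: x^3 + 46 x + 27 = 10^3 + 46*10 + 27 mod 47 = 30
LHS != RHS

No, not on the curve


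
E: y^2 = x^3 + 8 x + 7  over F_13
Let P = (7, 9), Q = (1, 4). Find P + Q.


P != Q, so use the chord formula.
s = (y2 - y1) / (x2 - x1) = (8) / (7) mod 13 = 3
x3 = s^2 - x1 - x2 mod 13 = 3^2 - 7 - 1 = 1
y3 = s (x1 - x3) - y1 mod 13 = 3 * (7 - 1) - 9 = 9

P + Q = (1, 9)


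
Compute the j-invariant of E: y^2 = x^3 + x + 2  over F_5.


Delta = -16(4 a^3 + 27 b^2) mod 5 = 3
-1728 * (4 a)^3 = -1728 * (4*1)^3 mod 5 = 3
j = 3 * 3^(-1) mod 5 = 1

j = 1 (mod 5)


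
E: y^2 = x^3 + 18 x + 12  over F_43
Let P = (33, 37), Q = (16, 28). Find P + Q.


P != Q, so use the chord formula.
s = (y2 - y1) / (x2 - x1) = (34) / (26) mod 43 = 41
x3 = s^2 - x1 - x2 mod 43 = 41^2 - 33 - 16 = 41
y3 = s (x1 - x3) - y1 mod 43 = 41 * (33 - 41) - 37 = 22

P + Q = (41, 22)


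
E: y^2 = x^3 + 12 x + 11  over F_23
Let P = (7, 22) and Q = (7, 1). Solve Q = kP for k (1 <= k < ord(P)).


Enumerate multiples of P until we hit Q = (7, 1):
  1P = (7, 22)
  2P = (10, 21)
  3P = (1, 22)
  4P = (15, 1)
  5P = (14, 5)
  6P = (14, 18)
  7P = (15, 22)
  8P = (1, 1)
  9P = (10, 2)
  10P = (7, 1)
Match found at i = 10.

k = 10


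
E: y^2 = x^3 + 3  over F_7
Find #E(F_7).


For each x in F_7, count y with y^2 = x^3 + 0 x + 3 mod 7:
  x = 1: RHS = 4, y in [2, 5]  -> 2 point(s)
  x = 2: RHS = 4, y in [2, 5]  -> 2 point(s)
  x = 3: RHS = 2, y in [3, 4]  -> 2 point(s)
  x = 4: RHS = 4, y in [2, 5]  -> 2 point(s)
  x = 5: RHS = 2, y in [3, 4]  -> 2 point(s)
  x = 6: RHS = 2, y in [3, 4]  -> 2 point(s)
Affine points: 12. Add the point at infinity: total = 13.

#E(F_7) = 13


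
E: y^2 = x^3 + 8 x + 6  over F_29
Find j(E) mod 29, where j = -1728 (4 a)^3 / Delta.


Delta = -16(4 a^3 + 27 b^2) mod 29 = 23
-1728 * (4 a)^3 = -1728 * (4*8)^3 mod 29 = 5
j = 5 * 23^(-1) mod 29 = 4

j = 4 (mod 29)


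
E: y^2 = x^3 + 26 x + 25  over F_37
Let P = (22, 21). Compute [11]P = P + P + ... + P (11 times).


k = 11 = 1011_2 (binary, LSB first: 1101)
Double-and-add from P = (22, 21):
  bit 0 = 1: acc = O + (22, 21) = (22, 21)
  bit 1 = 1: acc = (22, 21) + (5, 24) = (14, 32)
  bit 2 = 0: acc unchanged = (14, 32)
  bit 3 = 1: acc = (14, 32) + (26, 6) = (13, 9)

11P = (13, 9)


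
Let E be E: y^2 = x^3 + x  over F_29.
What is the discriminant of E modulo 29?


4 a^3 + 27 b^2 = 4*1^3 + 27*0^2 = 4 + 0 = 4
Delta = -16 * (4) = -64
Delta mod 29 = 23

Delta = 23 (mod 29)


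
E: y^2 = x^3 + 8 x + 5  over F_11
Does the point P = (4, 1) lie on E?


Check whether y^2 = x^3 + 8 x + 5 (mod 11) for (x, y) = (4, 1).
LHS: y^2 = 1^2 mod 11 = 1
RHS: x^3 + 8 x + 5 = 4^3 + 8*4 + 5 mod 11 = 2
LHS != RHS

No, not on the curve


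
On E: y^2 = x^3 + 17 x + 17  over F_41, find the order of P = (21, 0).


Compute successive multiples of P until we hit O:
  1P = (21, 0)
  2P = O

ord(P) = 2


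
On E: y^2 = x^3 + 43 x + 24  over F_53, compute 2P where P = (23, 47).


Doubling: s = (3 x1^2 + a) / (2 y1)
s = (3*23^2 + 43) / (2*47) mod 53 = 32
x3 = s^2 - 2 x1 mod 53 = 32^2 - 2*23 = 24
y3 = s (x1 - x3) - y1 mod 53 = 32 * (23 - 24) - 47 = 27

2P = (24, 27)


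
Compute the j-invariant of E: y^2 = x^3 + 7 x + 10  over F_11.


Delta = -16(4 a^3 + 27 b^2) mod 11 = 1
-1728 * (4 a)^3 = -1728 * (4*7)^3 mod 11 = 4
j = 4 * 1^(-1) mod 11 = 4

j = 4 (mod 11)


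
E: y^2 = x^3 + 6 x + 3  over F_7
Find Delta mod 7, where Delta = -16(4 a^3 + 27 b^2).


4 a^3 + 27 b^2 = 4*6^3 + 27*3^2 = 864 + 243 = 1107
Delta = -16 * (1107) = -17712
Delta mod 7 = 5

Delta = 5 (mod 7)


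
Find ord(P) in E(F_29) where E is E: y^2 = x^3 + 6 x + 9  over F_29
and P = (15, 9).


Compute successive multiples of P until we hit O:
  1P = (15, 9)
  2P = (15, 20)
  3P = O

ord(P) = 3


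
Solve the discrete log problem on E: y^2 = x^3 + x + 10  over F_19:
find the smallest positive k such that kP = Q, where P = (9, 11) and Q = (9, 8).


Enumerate multiples of P until we hit Q = (9, 8):
  1P = (9, 11)
  2P = (2, 1)
  3P = (5, 11)
  4P = (5, 8)
  5P = (2, 18)
  6P = (9, 8)
Match found at i = 6.

k = 6


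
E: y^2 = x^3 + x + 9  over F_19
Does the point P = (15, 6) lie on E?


Check whether y^2 = x^3 + 1 x + 9 (mod 19) for (x, y) = (15, 6).
LHS: y^2 = 6^2 mod 19 = 17
RHS: x^3 + 1 x + 9 = 15^3 + 1*15 + 9 mod 19 = 17
LHS = RHS

Yes, on the curve


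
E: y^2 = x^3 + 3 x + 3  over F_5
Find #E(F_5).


For each x in F_5, count y with y^2 = x^3 + 3 x + 3 mod 5:
  x = 3: RHS = 4, y in [2, 3]  -> 2 point(s)
  x = 4: RHS = 4, y in [2, 3]  -> 2 point(s)
Affine points: 4. Add the point at infinity: total = 5.

#E(F_5) = 5


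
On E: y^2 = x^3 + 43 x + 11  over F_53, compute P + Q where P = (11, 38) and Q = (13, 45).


P != Q, so use the chord formula.
s = (y2 - y1) / (x2 - x1) = (7) / (2) mod 53 = 30
x3 = s^2 - x1 - x2 mod 53 = 30^2 - 11 - 13 = 28
y3 = s (x1 - x3) - y1 mod 53 = 30 * (11 - 28) - 38 = 35

P + Q = (28, 35)


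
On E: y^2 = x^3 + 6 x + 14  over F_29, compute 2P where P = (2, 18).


Doubling: s = (3 x1^2 + a) / (2 y1)
s = (3*2^2 + 6) / (2*18) mod 29 = 15
x3 = s^2 - 2 x1 mod 29 = 15^2 - 2*2 = 18
y3 = s (x1 - x3) - y1 mod 29 = 15 * (2 - 18) - 18 = 3

2P = (18, 3)


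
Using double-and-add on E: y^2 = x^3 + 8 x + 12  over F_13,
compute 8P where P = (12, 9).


k = 8 = 1000_2 (binary, LSB first: 0001)
Double-and-add from P = (12, 9):
  bit 0 = 0: acc unchanged = O
  bit 1 = 0: acc unchanged = O
  bit 2 = 0: acc unchanged = O
  bit 3 = 1: acc = O + (10, 0) = (10, 0)

8P = (10, 0)


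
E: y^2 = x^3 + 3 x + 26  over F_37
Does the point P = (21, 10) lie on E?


Check whether y^2 = x^3 + 3 x + 26 (mod 37) for (x, y) = (21, 10).
LHS: y^2 = 10^2 mod 37 = 26
RHS: x^3 + 3 x + 26 = 21^3 + 3*21 + 26 mod 37 = 26
LHS = RHS

Yes, on the curve


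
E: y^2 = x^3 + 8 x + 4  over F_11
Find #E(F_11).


For each x in F_11, count y with y^2 = x^3 + 8 x + 4 mod 11:
  x = 0: RHS = 4, y in [2, 9]  -> 2 point(s)
  x = 3: RHS = 0, y in [0]  -> 1 point(s)
  x = 4: RHS = 1, y in [1, 10]  -> 2 point(s)
  x = 5: RHS = 4, y in [2, 9]  -> 2 point(s)
  x = 6: RHS = 4, y in [2, 9]  -> 2 point(s)
Affine points: 9. Add the point at infinity: total = 10.

#E(F_11) = 10


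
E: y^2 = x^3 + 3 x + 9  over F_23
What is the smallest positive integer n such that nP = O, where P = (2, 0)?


Compute successive multiples of P until we hit O:
  1P = (2, 0)
  2P = O

ord(P) = 2


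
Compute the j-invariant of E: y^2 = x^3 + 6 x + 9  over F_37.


Delta = -16(4 a^3 + 27 b^2) mod 37 = 24
-1728 * (4 a)^3 = -1728 * (4*6)^3 mod 37 = 31
j = 31 * 24^(-1) mod 37 = 9

j = 9 (mod 37)


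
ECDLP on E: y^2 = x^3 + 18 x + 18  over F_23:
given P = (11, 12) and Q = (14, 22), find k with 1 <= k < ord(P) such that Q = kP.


Enumerate multiples of P until we hit Q = (14, 22):
  1P = (11, 12)
  2P = (9, 14)
  3P = (4, 4)
  4P = (14, 1)
  5P = (14, 22)
Match found at i = 5.

k = 5


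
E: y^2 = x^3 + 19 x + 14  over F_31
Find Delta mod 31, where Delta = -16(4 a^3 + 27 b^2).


4 a^3 + 27 b^2 = 4*19^3 + 27*14^2 = 27436 + 5292 = 32728
Delta = -16 * (32728) = -523648
Delta mod 31 = 4

Delta = 4 (mod 31)


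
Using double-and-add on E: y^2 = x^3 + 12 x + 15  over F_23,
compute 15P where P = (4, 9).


k = 15 = 1111_2 (binary, LSB first: 1111)
Double-and-add from P = (4, 9):
  bit 0 = 1: acc = O + (4, 9) = (4, 9)
  bit 1 = 1: acc = (4, 9) + (21, 11) = (16, 18)
  bit 2 = 1: acc = (16, 18) + (5, 19) = (6, 2)
  bit 3 = 1: acc = (6, 2) + (8, 5) = (17, 16)

15P = (17, 16)


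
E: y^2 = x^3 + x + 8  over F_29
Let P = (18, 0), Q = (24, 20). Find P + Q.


P != Q, so use the chord formula.
s = (y2 - y1) / (x2 - x1) = (20) / (6) mod 29 = 13
x3 = s^2 - x1 - x2 mod 29 = 13^2 - 18 - 24 = 11
y3 = s (x1 - x3) - y1 mod 29 = 13 * (18 - 11) - 0 = 4

P + Q = (11, 4)


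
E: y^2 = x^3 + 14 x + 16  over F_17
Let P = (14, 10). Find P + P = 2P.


Doubling: s = (3 x1^2 + a) / (2 y1)
s = (3*14^2 + 14) / (2*10) mod 17 = 8
x3 = s^2 - 2 x1 mod 17 = 8^2 - 2*14 = 2
y3 = s (x1 - x3) - y1 mod 17 = 8 * (14 - 2) - 10 = 1

2P = (2, 1)


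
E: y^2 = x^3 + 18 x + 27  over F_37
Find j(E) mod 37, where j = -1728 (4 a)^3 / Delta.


Delta = -16(4 a^3 + 27 b^2) mod 37 = 24
-1728 * (4 a)^3 = -1728 * (4*18)^3 mod 37 = 23
j = 23 * 24^(-1) mod 37 = 21

j = 21 (mod 37)


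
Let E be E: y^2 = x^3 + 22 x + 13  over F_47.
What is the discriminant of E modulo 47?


4 a^3 + 27 b^2 = 4*22^3 + 27*13^2 = 42592 + 4563 = 47155
Delta = -16 * (47155) = -754480
Delta mod 47 = 11

Delta = 11 (mod 47)


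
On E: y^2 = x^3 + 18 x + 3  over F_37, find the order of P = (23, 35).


Compute successive multiples of P until we hit O:
  1P = (23, 35)
  2P = (31, 30)
  3P = (36, 24)
  4P = (19, 10)
  5P = (4, 19)
  6P = (35, 25)
  7P = (28, 0)
  8P = (35, 12)
  ... (continuing to 14P)
  14P = O

ord(P) = 14


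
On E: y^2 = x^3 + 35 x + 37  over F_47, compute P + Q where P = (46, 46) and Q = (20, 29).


P != Q, so use the chord formula.
s = (y2 - y1) / (x2 - x1) = (30) / (21) mod 47 = 35
x3 = s^2 - x1 - x2 mod 47 = 35^2 - 46 - 20 = 31
y3 = s (x1 - x3) - y1 mod 47 = 35 * (46 - 31) - 46 = 9

P + Q = (31, 9)


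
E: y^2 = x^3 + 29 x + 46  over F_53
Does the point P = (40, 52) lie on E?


Check whether y^2 = x^3 + 29 x + 46 (mod 53) for (x, y) = (40, 52).
LHS: y^2 = 52^2 mod 53 = 1
RHS: x^3 + 29 x + 46 = 40^3 + 29*40 + 46 mod 53 = 16
LHS != RHS

No, not on the curve


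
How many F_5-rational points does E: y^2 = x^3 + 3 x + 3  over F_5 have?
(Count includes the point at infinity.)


For each x in F_5, count y with y^2 = x^3 + 3 x + 3 mod 5:
  x = 3: RHS = 4, y in [2, 3]  -> 2 point(s)
  x = 4: RHS = 4, y in [2, 3]  -> 2 point(s)
Affine points: 4. Add the point at infinity: total = 5.

#E(F_5) = 5


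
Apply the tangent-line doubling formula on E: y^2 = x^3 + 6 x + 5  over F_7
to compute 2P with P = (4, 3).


Doubling: s = (3 x1^2 + a) / (2 y1)
s = (3*4^2 + 6) / (2*3) mod 7 = 2
x3 = s^2 - 2 x1 mod 7 = 2^2 - 2*4 = 3
y3 = s (x1 - x3) - y1 mod 7 = 2 * (4 - 3) - 3 = 6

2P = (3, 6)


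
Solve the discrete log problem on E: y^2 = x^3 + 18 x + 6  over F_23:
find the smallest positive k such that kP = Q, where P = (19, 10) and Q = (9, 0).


Enumerate multiples of P until we hit Q = (9, 0):
  1P = (19, 10)
  2P = (9, 0)
Match found at i = 2.

k = 2


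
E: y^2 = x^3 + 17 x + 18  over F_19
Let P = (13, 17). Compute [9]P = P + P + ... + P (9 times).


k = 9 = 1001_2 (binary, LSB first: 1001)
Double-and-add from P = (13, 17):
  bit 0 = 1: acc = O + (13, 17) = (13, 17)
  bit 1 = 0: acc unchanged = (13, 17)
  bit 2 = 0: acc unchanged = (13, 17)
  bit 3 = 1: acc = (13, 17) + (3, 1) = (1, 6)

9P = (1, 6)


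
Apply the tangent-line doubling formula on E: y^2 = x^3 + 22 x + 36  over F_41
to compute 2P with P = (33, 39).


Doubling: s = (3 x1^2 + a) / (2 y1)
s = (3*33^2 + 22) / (2*39) mod 41 = 8
x3 = s^2 - 2 x1 mod 41 = 8^2 - 2*33 = 39
y3 = s (x1 - x3) - y1 mod 41 = 8 * (33 - 39) - 39 = 36

2P = (39, 36)


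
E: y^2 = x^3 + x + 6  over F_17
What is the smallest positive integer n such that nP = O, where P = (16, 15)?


Compute successive multiples of P until we hit O:
  1P = (16, 15)
  2P = (3, 6)
  3P = (2, 13)
  4P = (7, 13)
  5P = (10, 9)
  6P = (9, 9)
  7P = (8, 4)
  8P = (1, 12)
  ... (continuing to 20P)
  20P = O

ord(P) = 20


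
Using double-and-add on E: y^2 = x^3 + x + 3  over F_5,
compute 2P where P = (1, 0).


k = 2 = 10_2 (binary, LSB first: 01)
Double-and-add from P = (1, 0):
  bit 0 = 0: acc unchanged = O
  bit 1 = 1: acc = O + O = O

2P = O


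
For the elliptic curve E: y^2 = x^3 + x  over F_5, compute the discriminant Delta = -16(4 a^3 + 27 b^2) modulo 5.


4 a^3 + 27 b^2 = 4*1^3 + 27*0^2 = 4 + 0 = 4
Delta = -16 * (4) = -64
Delta mod 5 = 1

Delta = 1 (mod 5)


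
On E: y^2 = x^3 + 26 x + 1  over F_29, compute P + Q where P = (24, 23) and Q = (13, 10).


P != Q, so use the chord formula.
s = (y2 - y1) / (x2 - x1) = (16) / (18) mod 29 = 17
x3 = s^2 - x1 - x2 mod 29 = 17^2 - 24 - 13 = 20
y3 = s (x1 - x3) - y1 mod 29 = 17 * (24 - 20) - 23 = 16

P + Q = (20, 16)


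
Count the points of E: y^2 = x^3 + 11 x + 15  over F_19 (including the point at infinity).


For each x in F_19, count y with y^2 = x^3 + 11 x + 15 mod 19:
  x = 2: RHS = 7, y in [8, 11]  -> 2 point(s)
  x = 4: RHS = 9, y in [3, 16]  -> 2 point(s)
  x = 5: RHS = 5, y in [9, 10]  -> 2 point(s)
  x = 7: RHS = 17, y in [6, 13]  -> 2 point(s)
  x = 8: RHS = 7, y in [8, 11]  -> 2 point(s)
  x = 9: RHS = 7, y in [8, 11]  -> 2 point(s)
  x = 10: RHS = 4, y in [2, 17]  -> 2 point(s)
  x = 11: RHS = 4, y in [2, 17]  -> 2 point(s)
  x = 14: RHS = 6, y in [5, 14]  -> 2 point(s)
  x = 17: RHS = 4, y in [2, 17]  -> 2 point(s)
Affine points: 20. Add the point at infinity: total = 21.

#E(F_19) = 21


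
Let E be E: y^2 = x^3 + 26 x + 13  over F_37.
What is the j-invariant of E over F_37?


Delta = -16(4 a^3 + 27 b^2) mod 37 = 3
-1728 * (4 a)^3 = -1728 * (4*26)^3 mod 37 = 1
j = 1 * 3^(-1) mod 37 = 25

j = 25 (mod 37)


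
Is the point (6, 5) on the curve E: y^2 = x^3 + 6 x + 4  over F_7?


Check whether y^2 = x^3 + 6 x + 4 (mod 7) for (x, y) = (6, 5).
LHS: y^2 = 5^2 mod 7 = 4
RHS: x^3 + 6 x + 4 = 6^3 + 6*6 + 4 mod 7 = 4
LHS = RHS

Yes, on the curve


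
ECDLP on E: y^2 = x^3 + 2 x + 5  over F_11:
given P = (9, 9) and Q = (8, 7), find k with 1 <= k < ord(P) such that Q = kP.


Enumerate multiples of P until we hit Q = (8, 7):
  1P = (9, 9)
  2P = (8, 4)
  3P = (8, 7)
Match found at i = 3.

k = 3


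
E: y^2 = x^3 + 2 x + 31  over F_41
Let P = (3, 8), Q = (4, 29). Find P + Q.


P != Q, so use the chord formula.
s = (y2 - y1) / (x2 - x1) = (21) / (1) mod 41 = 21
x3 = s^2 - x1 - x2 mod 41 = 21^2 - 3 - 4 = 24
y3 = s (x1 - x3) - y1 mod 41 = 21 * (3 - 24) - 8 = 2

P + Q = (24, 2)


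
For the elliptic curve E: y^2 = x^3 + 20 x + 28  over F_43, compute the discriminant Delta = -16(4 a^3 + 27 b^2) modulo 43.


4 a^3 + 27 b^2 = 4*20^3 + 27*28^2 = 32000 + 21168 = 53168
Delta = -16 * (53168) = -850688
Delta mod 43 = 24

Delta = 24 (mod 43)


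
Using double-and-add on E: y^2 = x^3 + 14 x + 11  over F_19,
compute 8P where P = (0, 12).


k = 8 = 1000_2 (binary, LSB first: 0001)
Double-and-add from P = (0, 12):
  bit 0 = 0: acc unchanged = O
  bit 1 = 0: acc unchanged = O
  bit 2 = 0: acc unchanged = O
  bit 3 = 1: acc = O + (5, 15) = (5, 15)

8P = (5, 15)


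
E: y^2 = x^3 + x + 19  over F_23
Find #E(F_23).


For each x in F_23, count y with y^2 = x^3 + 1 x + 19 mod 23:
  x = 2: RHS = 6, y in [11, 12]  -> 2 point(s)
  x = 3: RHS = 3, y in [7, 16]  -> 2 point(s)
  x = 4: RHS = 18, y in [8, 15]  -> 2 point(s)
  x = 7: RHS = 1, y in [1, 22]  -> 2 point(s)
  x = 11: RHS = 4, y in [2, 21]  -> 2 point(s)
  x = 17: RHS = 4, y in [2, 21]  -> 2 point(s)
  x = 18: RHS = 4, y in [2, 21]  -> 2 point(s)
  x = 20: RHS = 12, y in [9, 14]  -> 2 point(s)
  x = 21: RHS = 9, y in [3, 20]  -> 2 point(s)
Affine points: 18. Add the point at infinity: total = 19.

#E(F_23) = 19


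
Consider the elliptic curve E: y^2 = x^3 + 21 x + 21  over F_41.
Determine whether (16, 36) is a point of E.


Check whether y^2 = x^3 + 21 x + 21 (mod 41) for (x, y) = (16, 36).
LHS: y^2 = 36^2 mod 41 = 25
RHS: x^3 + 21 x + 21 = 16^3 + 21*16 + 21 mod 41 = 25
LHS = RHS

Yes, on the curve


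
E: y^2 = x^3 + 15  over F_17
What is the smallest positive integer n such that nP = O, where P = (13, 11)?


Compute successive multiples of P until we hit O:
  1P = (13, 11)
  2P = (7, 16)
  3P = (1, 13)
  4P = (12, 3)
  5P = (5, 2)
  6P = (0, 10)
  7P = (3, 12)
  8P = (9, 9)
  ... (continuing to 18P)
  18P = O

ord(P) = 18


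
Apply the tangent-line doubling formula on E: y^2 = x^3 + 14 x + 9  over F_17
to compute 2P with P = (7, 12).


Doubling: s = (3 x1^2 + a) / (2 y1)
s = (3*7^2 + 14) / (2*12) mod 17 = 6
x3 = s^2 - 2 x1 mod 17 = 6^2 - 2*7 = 5
y3 = s (x1 - x3) - y1 mod 17 = 6 * (7 - 5) - 12 = 0

2P = (5, 0)


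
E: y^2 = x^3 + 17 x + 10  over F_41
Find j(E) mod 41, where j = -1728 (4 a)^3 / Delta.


Delta = -16(4 a^3 + 27 b^2) mod 41 = 11
-1728 * (4 a)^3 = -1728 * (4*17)^3 mod 41 = 23
j = 23 * 11^(-1) mod 41 = 17

j = 17 (mod 41)


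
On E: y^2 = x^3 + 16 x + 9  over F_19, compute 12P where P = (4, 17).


k = 12 = 1100_2 (binary, LSB first: 0011)
Double-and-add from P = (4, 17):
  bit 0 = 0: acc unchanged = O
  bit 1 = 0: acc unchanged = O
  bit 2 = 1: acc = O + (17, 8) = (17, 8)
  bit 3 = 1: acc = (17, 8) + (13, 18) = (0, 16)

12P = (0, 16)


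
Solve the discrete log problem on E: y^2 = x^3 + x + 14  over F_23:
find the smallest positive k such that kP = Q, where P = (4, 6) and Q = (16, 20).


Enumerate multiples of P until we hit Q = (16, 20):
  1P = (4, 6)
  2P = (5, 11)
  3P = (16, 3)
  4P = (16, 20)
Match found at i = 4.

k = 4


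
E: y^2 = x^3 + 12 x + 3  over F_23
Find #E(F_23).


For each x in F_23, count y with y^2 = x^3 + 12 x + 3 mod 23:
  x = 0: RHS = 3, y in [7, 16]  -> 2 point(s)
  x = 1: RHS = 16, y in [4, 19]  -> 2 point(s)
  x = 2: RHS = 12, y in [9, 14]  -> 2 point(s)
  x = 4: RHS = 0, y in [0]  -> 1 point(s)
  x = 5: RHS = 4, y in [2, 21]  -> 2 point(s)
  x = 7: RHS = 16, y in [4, 19]  -> 2 point(s)
  x = 8: RHS = 13, y in [6, 17]  -> 2 point(s)
  x = 9: RHS = 12, y in [9, 14]  -> 2 point(s)
  x = 12: RHS = 12, y in [9, 14]  -> 2 point(s)
  x = 15: RHS = 16, y in [4, 19]  -> 2 point(s)
  x = 16: RHS = 13, y in [6, 17]  -> 2 point(s)
  x = 18: RHS = 2, y in [5, 18]  -> 2 point(s)
  x = 19: RHS = 6, y in [11, 12]  -> 2 point(s)
  x = 20: RHS = 9, y in [3, 20]  -> 2 point(s)
  x = 22: RHS = 13, y in [6, 17]  -> 2 point(s)
Affine points: 29. Add the point at infinity: total = 30.

#E(F_23) = 30


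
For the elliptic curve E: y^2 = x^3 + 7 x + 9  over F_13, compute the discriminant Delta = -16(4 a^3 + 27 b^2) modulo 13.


4 a^3 + 27 b^2 = 4*7^3 + 27*9^2 = 1372 + 2187 = 3559
Delta = -16 * (3559) = -56944
Delta mod 13 = 9

Delta = 9 (mod 13)


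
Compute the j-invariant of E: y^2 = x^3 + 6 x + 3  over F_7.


Delta = -16(4 a^3 + 27 b^2) mod 7 = 5
-1728 * (4 a)^3 = -1728 * (4*6)^3 mod 7 = 6
j = 6 * 5^(-1) mod 7 = 4

j = 4 (mod 7)


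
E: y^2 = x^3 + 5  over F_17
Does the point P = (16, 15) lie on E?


Check whether y^2 = x^3 + 0 x + 5 (mod 17) for (x, y) = (16, 15).
LHS: y^2 = 15^2 mod 17 = 4
RHS: x^3 + 0 x + 5 = 16^3 + 0*16 + 5 mod 17 = 4
LHS = RHS

Yes, on the curve


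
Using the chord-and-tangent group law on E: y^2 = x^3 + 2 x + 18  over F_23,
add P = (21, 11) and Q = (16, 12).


P != Q, so use the chord formula.
s = (y2 - y1) / (x2 - x1) = (1) / (18) mod 23 = 9
x3 = s^2 - x1 - x2 mod 23 = 9^2 - 21 - 16 = 21
y3 = s (x1 - x3) - y1 mod 23 = 9 * (21 - 21) - 11 = 12

P + Q = (21, 12)


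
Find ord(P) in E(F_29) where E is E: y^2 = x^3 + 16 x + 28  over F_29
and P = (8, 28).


Compute successive multiples of P until we hit O:
  1P = (8, 28)
  2P = (12, 11)
  3P = (18, 0)
  4P = (12, 18)
  5P = (8, 1)
  6P = O

ord(P) = 6


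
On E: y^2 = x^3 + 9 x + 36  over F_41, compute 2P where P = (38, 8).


Doubling: s = (3 x1^2 + a) / (2 y1)
s = (3*38^2 + 9) / (2*8) mod 41 = 33
x3 = s^2 - 2 x1 mod 41 = 33^2 - 2*38 = 29
y3 = s (x1 - x3) - y1 mod 41 = 33 * (38 - 29) - 8 = 2

2P = (29, 2)
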